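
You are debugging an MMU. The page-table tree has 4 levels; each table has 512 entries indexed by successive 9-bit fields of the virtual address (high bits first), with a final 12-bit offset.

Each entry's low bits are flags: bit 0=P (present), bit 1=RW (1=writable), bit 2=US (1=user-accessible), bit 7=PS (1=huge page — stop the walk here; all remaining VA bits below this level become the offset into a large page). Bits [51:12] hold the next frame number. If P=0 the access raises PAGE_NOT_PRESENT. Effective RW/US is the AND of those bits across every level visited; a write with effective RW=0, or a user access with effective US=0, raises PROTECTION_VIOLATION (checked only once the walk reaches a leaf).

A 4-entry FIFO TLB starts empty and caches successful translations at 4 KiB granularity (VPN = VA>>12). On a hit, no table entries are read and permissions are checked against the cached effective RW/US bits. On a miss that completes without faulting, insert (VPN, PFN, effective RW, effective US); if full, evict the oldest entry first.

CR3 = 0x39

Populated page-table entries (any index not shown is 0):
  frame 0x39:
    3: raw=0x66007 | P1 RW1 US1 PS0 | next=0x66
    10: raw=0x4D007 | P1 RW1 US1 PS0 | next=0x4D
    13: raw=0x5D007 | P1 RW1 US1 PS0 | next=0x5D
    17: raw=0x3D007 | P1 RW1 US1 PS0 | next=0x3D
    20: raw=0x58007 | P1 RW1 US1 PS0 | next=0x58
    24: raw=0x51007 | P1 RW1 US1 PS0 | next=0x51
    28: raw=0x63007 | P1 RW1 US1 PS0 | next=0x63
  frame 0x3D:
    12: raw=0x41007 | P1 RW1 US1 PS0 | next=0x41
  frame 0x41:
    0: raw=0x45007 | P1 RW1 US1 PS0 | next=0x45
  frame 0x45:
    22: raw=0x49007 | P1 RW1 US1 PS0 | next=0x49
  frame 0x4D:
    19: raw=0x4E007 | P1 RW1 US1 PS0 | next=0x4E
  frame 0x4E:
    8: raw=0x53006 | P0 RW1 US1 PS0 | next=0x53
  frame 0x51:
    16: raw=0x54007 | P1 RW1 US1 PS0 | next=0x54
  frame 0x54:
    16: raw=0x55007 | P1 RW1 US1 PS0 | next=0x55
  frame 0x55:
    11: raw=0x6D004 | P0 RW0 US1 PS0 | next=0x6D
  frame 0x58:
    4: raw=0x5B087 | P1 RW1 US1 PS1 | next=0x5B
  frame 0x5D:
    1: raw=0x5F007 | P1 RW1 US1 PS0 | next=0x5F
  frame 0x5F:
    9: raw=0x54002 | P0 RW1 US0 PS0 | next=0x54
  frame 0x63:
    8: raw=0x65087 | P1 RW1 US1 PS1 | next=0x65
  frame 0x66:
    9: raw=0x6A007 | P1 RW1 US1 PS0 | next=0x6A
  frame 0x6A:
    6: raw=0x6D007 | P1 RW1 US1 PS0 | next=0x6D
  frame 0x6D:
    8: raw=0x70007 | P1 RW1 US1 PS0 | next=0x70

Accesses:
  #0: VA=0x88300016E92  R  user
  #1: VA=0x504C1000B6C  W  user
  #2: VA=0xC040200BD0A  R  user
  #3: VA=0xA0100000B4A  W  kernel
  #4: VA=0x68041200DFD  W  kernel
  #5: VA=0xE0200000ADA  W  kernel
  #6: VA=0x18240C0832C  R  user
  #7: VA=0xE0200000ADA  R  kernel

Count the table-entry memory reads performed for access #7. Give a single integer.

Trace:
#0 VA=0x88300016E92 (r,user):
  L0: frame=0x39 idx=17 entry=0x3D007 [P=1 RW=1 US=1 PS=0]
  L1: frame=0x3D idx=12 entry=0x41007 [P=1 RW=1 US=1 PS=0]
  L2: frame=0x41 idx=0 entry=0x45007 [P=1 RW=1 US=1 PS=0]
  L3: frame=0x45 idx=22 entry=0x49007 [P=1 RW=1 US=1 PS=0]
  → PA=0x49E92  (4 entries read)
#1 VA=0x504C1000B6C (w,user):
  L0: frame=0x39 idx=10 entry=0x4D007 [P=1 RW=1 US=1 PS=0]
  L1: frame=0x4D idx=19 entry=0x4E007 [P=1 RW=1 US=1 PS=0]
  L2: frame=0x4E idx=8 entry=0x53006 [P=0 RW=1 US=1 PS=0]
  ✗ PAGE_NOT_PRESENT  [3 reads]
#2 VA=0xC040200BD0A (r,user):
  L0: frame=0x39 idx=24 entry=0x51007 [P=1 RW=1 US=1 PS=0]
  L1: frame=0x51 idx=16 entry=0x54007 [P=1 RW=1 US=1 PS=0]
  L2: frame=0x54 idx=16 entry=0x55007 [P=1 RW=1 US=1 PS=0]
  L3: frame=0x55 idx=11 entry=0x6D004 [P=0 RW=0 US=1 PS=0]
  ✗ PAGE_NOT_PRESENT  [4 reads]
#3 VA=0xA0100000B4A (w,kernel):
  L0: frame=0x39 idx=20 entry=0x58007 [P=1 RW=1 US=1 PS=0]
  L1: frame=0x58 idx=4 entry=0x5B087 [P=1 RW=1 US=1 PS=1]
  → PA=0x5BB4A (huge @L1)  (2 entries read)
#4 VA=0x68041200DFD (w,kernel):
  L0: frame=0x39 idx=13 entry=0x5D007 [P=1 RW=1 US=1 PS=0]
  L1: frame=0x5D idx=1 entry=0x5F007 [P=1 RW=1 US=1 PS=0]
  L2: frame=0x5F idx=9 entry=0x54002 [P=0 RW=1 US=0 PS=0]
  ✗ PAGE_NOT_PRESENT  [3 reads]
#5 VA=0xE0200000ADA (w,kernel):
  L0: frame=0x39 idx=28 entry=0x63007 [P=1 RW=1 US=1 PS=0]
  L1: frame=0x63 idx=8 entry=0x65087 [P=1 RW=1 US=1 PS=1]
  → PA=0x65ADA (huge @L1)  (2 entries read)
#6 VA=0x18240C0832C (r,user):
  L0: frame=0x39 idx=3 entry=0x66007 [P=1 RW=1 US=1 PS=0]
  L1: frame=0x66 idx=9 entry=0x6A007 [P=1 RW=1 US=1 PS=0]
  L2: frame=0x6A idx=6 entry=0x6D007 [P=1 RW=1 US=1 PS=0]
  L3: frame=0x6D idx=8 entry=0x70007 [P=1 RW=1 US=1 PS=0]
  → PA=0x7032C  (4 entries read)
#7 VA=0xE0200000ADA (r,kernel):
  TLB hit vpn=0xE0200000 → PA=0x65ADA

Entries read for #7: 0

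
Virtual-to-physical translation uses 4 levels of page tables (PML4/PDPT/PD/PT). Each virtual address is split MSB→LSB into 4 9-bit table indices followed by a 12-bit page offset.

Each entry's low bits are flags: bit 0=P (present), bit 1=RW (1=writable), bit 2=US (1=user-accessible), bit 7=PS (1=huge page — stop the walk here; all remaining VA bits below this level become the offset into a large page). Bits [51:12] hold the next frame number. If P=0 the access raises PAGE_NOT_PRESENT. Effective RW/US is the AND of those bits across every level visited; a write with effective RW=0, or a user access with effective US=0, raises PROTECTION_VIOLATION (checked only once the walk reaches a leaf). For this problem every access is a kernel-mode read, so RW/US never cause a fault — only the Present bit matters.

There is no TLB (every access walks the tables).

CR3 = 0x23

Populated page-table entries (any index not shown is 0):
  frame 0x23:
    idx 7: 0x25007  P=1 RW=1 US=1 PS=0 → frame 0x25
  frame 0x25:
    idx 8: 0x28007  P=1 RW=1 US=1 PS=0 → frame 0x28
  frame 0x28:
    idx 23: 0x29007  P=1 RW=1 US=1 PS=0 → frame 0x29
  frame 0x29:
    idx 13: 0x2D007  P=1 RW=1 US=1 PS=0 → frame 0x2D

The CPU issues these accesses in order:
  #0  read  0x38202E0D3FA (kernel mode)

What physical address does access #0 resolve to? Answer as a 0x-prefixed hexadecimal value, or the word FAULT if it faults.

Walk each access:
#0 VA=0x38202E0D3FA (r,kernel):
  lvl0: tbl 0x23, slot 7 ⇒ 0x25007 (P1/RW1/US1/PS0)
  lvl1: tbl 0x25, slot 8 ⇒ 0x28007 (P1/RW1/US1/PS0)
  lvl2: tbl 0x28, slot 23 ⇒ 0x29007 (P1/RW1/US1/PS0)
  lvl3: tbl 0x29, slot 13 ⇒ 0x2D007 (P1/RW1/US1/PS0)
  ⇒ phys 0x2D3FA  [4 reads]

Access #0 PA: 0x2D3FA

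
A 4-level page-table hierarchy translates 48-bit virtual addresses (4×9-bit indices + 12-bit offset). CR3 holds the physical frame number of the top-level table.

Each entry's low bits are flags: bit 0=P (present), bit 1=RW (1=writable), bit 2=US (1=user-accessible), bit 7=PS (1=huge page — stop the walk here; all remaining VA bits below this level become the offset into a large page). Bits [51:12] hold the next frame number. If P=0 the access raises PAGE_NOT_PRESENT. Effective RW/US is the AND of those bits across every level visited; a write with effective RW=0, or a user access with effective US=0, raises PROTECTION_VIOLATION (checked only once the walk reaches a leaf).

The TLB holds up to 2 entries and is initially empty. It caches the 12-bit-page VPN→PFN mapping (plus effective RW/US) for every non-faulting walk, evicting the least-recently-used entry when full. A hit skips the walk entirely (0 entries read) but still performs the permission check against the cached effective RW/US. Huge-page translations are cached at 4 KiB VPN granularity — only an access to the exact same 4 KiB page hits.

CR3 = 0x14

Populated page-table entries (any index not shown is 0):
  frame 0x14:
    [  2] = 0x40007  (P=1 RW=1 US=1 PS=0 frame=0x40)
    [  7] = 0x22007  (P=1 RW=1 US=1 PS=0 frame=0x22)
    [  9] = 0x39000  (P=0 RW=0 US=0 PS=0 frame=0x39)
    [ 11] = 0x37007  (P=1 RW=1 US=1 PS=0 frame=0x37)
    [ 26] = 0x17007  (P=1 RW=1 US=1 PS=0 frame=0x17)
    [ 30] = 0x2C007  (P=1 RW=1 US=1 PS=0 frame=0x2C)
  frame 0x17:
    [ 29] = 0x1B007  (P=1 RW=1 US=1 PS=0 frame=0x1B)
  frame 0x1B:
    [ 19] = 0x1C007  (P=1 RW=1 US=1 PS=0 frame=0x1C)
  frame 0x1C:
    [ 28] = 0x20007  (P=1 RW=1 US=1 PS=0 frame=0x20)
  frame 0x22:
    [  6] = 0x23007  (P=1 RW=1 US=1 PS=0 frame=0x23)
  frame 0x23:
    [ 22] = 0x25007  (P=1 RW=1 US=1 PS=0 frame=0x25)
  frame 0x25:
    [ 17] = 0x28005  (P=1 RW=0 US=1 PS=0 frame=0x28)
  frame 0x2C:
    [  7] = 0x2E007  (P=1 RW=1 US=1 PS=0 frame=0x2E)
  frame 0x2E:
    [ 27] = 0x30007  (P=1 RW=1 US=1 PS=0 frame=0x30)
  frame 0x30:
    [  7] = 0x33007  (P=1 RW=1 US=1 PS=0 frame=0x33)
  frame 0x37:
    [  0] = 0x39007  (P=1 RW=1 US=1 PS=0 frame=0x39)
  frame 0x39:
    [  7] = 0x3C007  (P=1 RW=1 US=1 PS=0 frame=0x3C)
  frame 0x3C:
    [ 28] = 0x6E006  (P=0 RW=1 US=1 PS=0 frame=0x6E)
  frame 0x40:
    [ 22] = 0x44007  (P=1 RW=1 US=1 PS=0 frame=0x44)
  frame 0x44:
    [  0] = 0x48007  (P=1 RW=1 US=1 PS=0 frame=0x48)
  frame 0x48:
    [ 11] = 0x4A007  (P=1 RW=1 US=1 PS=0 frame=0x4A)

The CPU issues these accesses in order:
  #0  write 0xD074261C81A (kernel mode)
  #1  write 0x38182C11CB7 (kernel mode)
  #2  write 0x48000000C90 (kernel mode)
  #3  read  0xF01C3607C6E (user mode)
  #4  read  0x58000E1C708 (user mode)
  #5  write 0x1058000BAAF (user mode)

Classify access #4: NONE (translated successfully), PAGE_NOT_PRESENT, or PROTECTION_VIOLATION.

Trace:
#0 VA=0xD074261C81A (w,kernel):
  L0 @0x14[26] → 0x17007  P=1,RW=1,US=1,PS=0
  L1 @0x17[29] → 0x1B007  P=1,RW=1,US=1,PS=0
  L2 @0x1B[19] → 0x1C007  P=1,RW=1,US=1,PS=0
  L3 @0x1C[28] → 0x20007  P=1,RW=1,US=1,PS=0
  ⇒ phys 0x2081A  [4 reads]
#1 VA=0x38182C11CB7 (w,kernel):
  L0 @0x14[7] → 0x22007  P=1,RW=1,US=1,PS=0
  L1 @0x22[6] → 0x23007  P=1,RW=1,US=1,PS=0
  L2 @0x23[22] → 0x25007  P=1,RW=1,US=1,PS=0
  L3 @0x25[17] → 0x28005  P=1,RW=0,US=1,PS=0
  ⇒ fault: PROTECTION_VIOLATION  — 4 lookups
#2 VA=0x48000000C90 (w,kernel):
  L0 @0x14[9] → 0x39000  P=0,RW=0,US=0,PS=0
  ⇒ fault: PAGE_NOT_PRESENT  — 1 lookups
#3 VA=0xF01C3607C6E (r,user):
  L0 @0x14[30] → 0x2C007  P=1,RW=1,US=1,PS=0
  L1 @0x2C[7] → 0x2E007  P=1,RW=1,US=1,PS=0
  L2 @0x2E[27] → 0x30007  P=1,RW=1,US=1,PS=0
  L3 @0x30[7] → 0x33007  P=1,RW=1,US=1,PS=0
  ⇒ phys 0x33C6E  [4 reads]
#4 VA=0x58000E1C708 (r,user):
  L0 @0x14[11] → 0x37007  P=1,RW=1,US=1,PS=0
  L1 @0x37[0] → 0x39007  P=1,RW=1,US=1,PS=0
  L2 @0x39[7] → 0x3C007  P=1,RW=1,US=1,PS=0
  L3 @0x3C[28] → 0x6E006  P=0,RW=1,US=1,PS=0
  ⇒ fault: PAGE_NOT_PRESENT  — 4 lookups
#5 VA=0x1058000BAAF (w,user):
  L0 @0x14[2] → 0x40007  P=1,RW=1,US=1,PS=0
  L1 @0x40[22] → 0x44007  P=1,RW=1,US=1,PS=0
  L2 @0x44[0] → 0x48007  P=1,RW=1,US=1,PS=0
  L3 @0x48[11] → 0x4A007  P=1,RW=1,US=1,PS=0
  ⇒ phys 0x4AAAF  [4 reads]

Access #4 fault: PAGE_NOT_PRESENT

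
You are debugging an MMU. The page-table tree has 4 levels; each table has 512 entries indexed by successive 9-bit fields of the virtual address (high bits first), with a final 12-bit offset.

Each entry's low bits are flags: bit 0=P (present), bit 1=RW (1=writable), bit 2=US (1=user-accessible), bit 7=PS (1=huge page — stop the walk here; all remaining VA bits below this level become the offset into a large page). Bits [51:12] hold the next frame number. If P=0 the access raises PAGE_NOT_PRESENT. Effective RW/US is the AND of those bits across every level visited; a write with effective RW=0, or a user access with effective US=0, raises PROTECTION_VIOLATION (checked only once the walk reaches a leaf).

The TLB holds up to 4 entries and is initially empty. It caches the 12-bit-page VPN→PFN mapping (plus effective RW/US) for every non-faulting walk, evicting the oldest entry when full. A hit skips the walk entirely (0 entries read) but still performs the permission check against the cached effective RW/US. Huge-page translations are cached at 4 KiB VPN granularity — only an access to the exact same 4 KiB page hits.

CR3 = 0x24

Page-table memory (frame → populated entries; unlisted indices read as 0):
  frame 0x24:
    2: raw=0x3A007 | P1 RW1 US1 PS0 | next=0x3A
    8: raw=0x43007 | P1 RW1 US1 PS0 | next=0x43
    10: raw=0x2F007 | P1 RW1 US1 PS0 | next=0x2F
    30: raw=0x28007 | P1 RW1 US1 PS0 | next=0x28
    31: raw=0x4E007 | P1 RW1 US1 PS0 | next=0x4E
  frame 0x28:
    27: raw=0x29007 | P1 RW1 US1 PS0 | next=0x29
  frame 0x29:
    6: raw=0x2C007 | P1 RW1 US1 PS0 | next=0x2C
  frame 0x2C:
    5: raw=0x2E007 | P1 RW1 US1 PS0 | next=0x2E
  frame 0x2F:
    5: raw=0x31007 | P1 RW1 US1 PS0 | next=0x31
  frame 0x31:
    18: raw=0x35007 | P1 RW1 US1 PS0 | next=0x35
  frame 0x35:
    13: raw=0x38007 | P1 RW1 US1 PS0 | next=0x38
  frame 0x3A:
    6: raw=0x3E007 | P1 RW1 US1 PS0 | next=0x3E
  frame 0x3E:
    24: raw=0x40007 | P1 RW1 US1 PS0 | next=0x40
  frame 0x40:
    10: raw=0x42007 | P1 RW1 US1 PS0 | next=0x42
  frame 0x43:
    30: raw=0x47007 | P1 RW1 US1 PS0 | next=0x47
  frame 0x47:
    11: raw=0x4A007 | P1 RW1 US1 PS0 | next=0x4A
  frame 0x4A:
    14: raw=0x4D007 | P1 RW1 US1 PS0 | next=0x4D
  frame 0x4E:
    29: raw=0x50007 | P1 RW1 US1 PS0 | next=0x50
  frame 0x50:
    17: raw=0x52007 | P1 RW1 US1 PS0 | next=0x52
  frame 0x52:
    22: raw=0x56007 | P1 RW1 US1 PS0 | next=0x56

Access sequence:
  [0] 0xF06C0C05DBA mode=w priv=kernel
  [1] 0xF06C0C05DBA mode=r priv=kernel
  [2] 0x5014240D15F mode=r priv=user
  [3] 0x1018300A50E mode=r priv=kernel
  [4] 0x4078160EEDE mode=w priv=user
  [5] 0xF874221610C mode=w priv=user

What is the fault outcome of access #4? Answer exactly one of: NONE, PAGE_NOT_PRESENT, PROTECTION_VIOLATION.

Walk each access:
#0 VA=0xF06C0C05DBA (w,kernel):
  L0: frame=0x24 idx=30 entry=0x28007 [P=1 RW=1 US=1 PS=0]
  L1: frame=0x28 idx=27 entry=0x29007 [P=1 RW=1 US=1 PS=0]
  L2: frame=0x29 idx=6 entry=0x2C007 [P=1 RW=1 US=1 PS=0]
  L3: frame=0x2C idx=5 entry=0x2E007 [P=1 RW=1 US=1 PS=0]
  ✓ 0x2EDBA  — 4 lookups
#1 VA=0xF06C0C05DBA (r,kernel):
  TLB hit vpn=0xF06C0C05 → PA=0x2EDBA
#2 VA=0x5014240D15F (r,user):
  L0: frame=0x24 idx=10 entry=0x2F007 [P=1 RW=1 US=1 PS=0]
  L1: frame=0x2F idx=5 entry=0x31007 [P=1 RW=1 US=1 PS=0]
  L2: frame=0x31 idx=18 entry=0x35007 [P=1 RW=1 US=1 PS=0]
  L3: frame=0x35 idx=13 entry=0x38007 [P=1 RW=1 US=1 PS=0]
  ✓ 0x3815F  — 4 lookups
#3 VA=0x1018300A50E (r,kernel):
  L0: frame=0x24 idx=2 entry=0x3A007 [P=1 RW=1 US=1 PS=0]
  L1: frame=0x3A idx=6 entry=0x3E007 [P=1 RW=1 US=1 PS=0]
  L2: frame=0x3E idx=24 entry=0x40007 [P=1 RW=1 US=1 PS=0]
  L3: frame=0x40 idx=10 entry=0x42007 [P=1 RW=1 US=1 PS=0]
  ✓ 0x4250E  — 4 lookups
#4 VA=0x4078160EEDE (w,user):
  L0: frame=0x24 idx=8 entry=0x43007 [P=1 RW=1 US=1 PS=0]
  L1: frame=0x43 idx=30 entry=0x47007 [P=1 RW=1 US=1 PS=0]
  L2: frame=0x47 idx=11 entry=0x4A007 [P=1 RW=1 US=1 PS=0]
  L3: frame=0x4A idx=14 entry=0x4D007 [P=1 RW=1 US=1 PS=0]
  ✓ 0x4DEDE  — 4 lookups
#5 VA=0xF874221610C (w,user):
  L0: frame=0x24 idx=31 entry=0x4E007 [P=1 RW=1 US=1 PS=0]
  L1: frame=0x4E idx=29 entry=0x50007 [P=1 RW=1 US=1 PS=0]
  L2: frame=0x50 idx=17 entry=0x52007 [P=1 RW=1 US=1 PS=0]
  L3: frame=0x52 idx=22 entry=0x56007 [P=1 RW=1 US=1 PS=0]
  ✓ 0x5610C  — 4 lookups

Access #4 fault: NONE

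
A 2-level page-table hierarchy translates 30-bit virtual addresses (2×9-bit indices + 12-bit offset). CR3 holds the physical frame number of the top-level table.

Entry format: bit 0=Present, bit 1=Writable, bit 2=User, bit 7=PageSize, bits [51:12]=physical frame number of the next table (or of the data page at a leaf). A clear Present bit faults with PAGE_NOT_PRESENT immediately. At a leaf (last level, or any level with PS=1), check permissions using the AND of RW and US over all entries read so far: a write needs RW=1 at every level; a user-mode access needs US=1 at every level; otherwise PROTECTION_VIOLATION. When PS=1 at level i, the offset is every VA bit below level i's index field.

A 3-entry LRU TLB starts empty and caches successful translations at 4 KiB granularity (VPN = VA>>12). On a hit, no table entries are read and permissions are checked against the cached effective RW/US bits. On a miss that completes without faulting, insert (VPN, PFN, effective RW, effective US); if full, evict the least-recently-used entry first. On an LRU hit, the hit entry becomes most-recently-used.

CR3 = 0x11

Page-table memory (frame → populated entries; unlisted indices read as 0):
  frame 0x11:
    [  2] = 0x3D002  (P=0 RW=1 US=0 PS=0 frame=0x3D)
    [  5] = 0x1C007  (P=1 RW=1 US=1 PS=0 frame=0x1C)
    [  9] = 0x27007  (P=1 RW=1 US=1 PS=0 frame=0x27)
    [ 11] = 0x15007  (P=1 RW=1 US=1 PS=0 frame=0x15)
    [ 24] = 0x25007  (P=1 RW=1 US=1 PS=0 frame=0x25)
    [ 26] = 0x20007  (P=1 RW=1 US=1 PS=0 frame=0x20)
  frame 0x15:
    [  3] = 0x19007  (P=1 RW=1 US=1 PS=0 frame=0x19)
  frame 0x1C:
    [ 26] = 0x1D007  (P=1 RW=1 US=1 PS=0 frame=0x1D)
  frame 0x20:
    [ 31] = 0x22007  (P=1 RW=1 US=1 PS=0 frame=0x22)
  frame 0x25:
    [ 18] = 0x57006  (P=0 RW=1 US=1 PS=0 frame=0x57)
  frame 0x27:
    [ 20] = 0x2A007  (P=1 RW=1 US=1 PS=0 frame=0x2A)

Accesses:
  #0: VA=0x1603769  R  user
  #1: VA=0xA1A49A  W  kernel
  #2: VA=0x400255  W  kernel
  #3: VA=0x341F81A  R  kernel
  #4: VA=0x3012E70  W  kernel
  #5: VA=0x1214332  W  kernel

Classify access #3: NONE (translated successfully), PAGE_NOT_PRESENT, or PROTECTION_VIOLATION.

Per-access translation:
#0 VA=0x1603769 (r,user):
  L0 @0x11[11] → 0x15007  P=1,RW=1,US=1,PS=0
  L1 @0x15[3] → 0x19007  P=1,RW=1,US=1,PS=0
  ⇒ phys 0x19769  [2 reads]
#1 VA=0xA1A49A (w,kernel):
  L0 @0x11[5] → 0x1C007  P=1,RW=1,US=1,PS=0
  L1 @0x1C[26] → 0x1D007  P=1,RW=1,US=1,PS=0
  ⇒ phys 0x1D49A  [2 reads]
#2 VA=0x400255 (w,kernel):
  L0 @0x11[2] → 0x3D002  P=0,RW=1,US=0,PS=0
  ⇒ fault: PAGE_NOT_PRESENT  — 1 lookups
#3 VA=0x341F81A (r,kernel):
  L0 @0x11[26] → 0x20007  P=1,RW=1,US=1,PS=0
  L1 @0x20[31] → 0x22007  P=1,RW=1,US=1,PS=0
  ⇒ phys 0x2281A  [2 reads]
#4 VA=0x3012E70 (w,kernel):
  L0 @0x11[24] → 0x25007  P=1,RW=1,US=1,PS=0
  L1 @0x25[18] → 0x57006  P=0,RW=1,US=1,PS=0
  ⇒ fault: PAGE_NOT_PRESENT  — 2 lookups
#5 VA=0x1214332 (w,kernel):
  L0 @0x11[9] → 0x27007  P=1,RW=1,US=1,PS=0
  L1 @0x27[20] → 0x2A007  P=1,RW=1,US=1,PS=0
  ⇒ phys 0x2A332  [2 reads]

Access #3 fault: NONE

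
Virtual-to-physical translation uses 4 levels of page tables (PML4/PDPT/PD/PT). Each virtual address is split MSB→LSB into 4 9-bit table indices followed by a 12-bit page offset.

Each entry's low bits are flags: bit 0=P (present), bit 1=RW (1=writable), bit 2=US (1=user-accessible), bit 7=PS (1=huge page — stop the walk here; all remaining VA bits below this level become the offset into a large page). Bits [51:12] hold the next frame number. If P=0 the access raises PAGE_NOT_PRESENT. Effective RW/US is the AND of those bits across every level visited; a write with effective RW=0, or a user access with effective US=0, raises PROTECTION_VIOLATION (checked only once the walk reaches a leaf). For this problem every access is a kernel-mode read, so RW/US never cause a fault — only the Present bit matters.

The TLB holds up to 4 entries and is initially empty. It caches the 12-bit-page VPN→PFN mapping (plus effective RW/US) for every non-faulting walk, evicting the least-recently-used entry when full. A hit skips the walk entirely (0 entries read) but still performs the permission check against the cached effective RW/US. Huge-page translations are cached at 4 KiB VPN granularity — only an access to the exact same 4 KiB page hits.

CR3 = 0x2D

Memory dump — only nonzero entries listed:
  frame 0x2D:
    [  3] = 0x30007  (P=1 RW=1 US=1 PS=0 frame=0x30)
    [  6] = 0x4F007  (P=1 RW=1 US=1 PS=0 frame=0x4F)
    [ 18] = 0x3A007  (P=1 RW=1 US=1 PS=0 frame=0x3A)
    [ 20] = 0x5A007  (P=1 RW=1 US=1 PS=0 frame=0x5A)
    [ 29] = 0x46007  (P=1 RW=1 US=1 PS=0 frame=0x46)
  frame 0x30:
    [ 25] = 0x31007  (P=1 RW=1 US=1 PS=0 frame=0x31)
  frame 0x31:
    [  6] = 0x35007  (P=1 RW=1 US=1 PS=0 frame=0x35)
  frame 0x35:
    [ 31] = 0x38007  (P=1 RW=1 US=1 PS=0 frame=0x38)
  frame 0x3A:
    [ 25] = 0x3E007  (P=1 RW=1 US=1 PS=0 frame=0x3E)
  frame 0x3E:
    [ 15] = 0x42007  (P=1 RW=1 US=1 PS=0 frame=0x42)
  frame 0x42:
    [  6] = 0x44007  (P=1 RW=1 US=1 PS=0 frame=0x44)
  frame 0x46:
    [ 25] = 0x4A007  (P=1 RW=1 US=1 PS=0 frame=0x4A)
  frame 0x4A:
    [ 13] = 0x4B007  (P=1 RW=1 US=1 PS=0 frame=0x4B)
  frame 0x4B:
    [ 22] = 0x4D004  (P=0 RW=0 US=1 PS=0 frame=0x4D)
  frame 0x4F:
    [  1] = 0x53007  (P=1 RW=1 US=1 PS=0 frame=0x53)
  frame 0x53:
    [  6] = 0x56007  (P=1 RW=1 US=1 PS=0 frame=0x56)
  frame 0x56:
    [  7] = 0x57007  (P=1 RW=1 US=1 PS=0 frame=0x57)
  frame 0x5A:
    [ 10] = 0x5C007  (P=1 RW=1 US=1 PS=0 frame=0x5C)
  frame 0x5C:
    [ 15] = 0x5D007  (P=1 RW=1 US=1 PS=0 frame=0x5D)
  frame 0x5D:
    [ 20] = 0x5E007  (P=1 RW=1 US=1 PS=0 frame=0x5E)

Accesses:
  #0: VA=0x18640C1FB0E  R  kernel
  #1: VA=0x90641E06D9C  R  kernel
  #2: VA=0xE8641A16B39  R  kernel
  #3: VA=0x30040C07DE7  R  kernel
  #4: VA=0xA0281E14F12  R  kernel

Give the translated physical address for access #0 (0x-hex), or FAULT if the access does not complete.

Trace:
#0 VA=0x18640C1FB0E (r,kernel):
  L0 @0x2D[3] → 0x30007  P=1,RW=1,US=1,PS=0
  L1 @0x30[25] → 0x31007  P=1,RW=1,US=1,PS=0
  L2 @0x31[6] → 0x35007  P=1,RW=1,US=1,PS=0
  L3 @0x35[31] → 0x38007  P=1,RW=1,US=1,PS=0
  ⇒ phys 0x38B0E  [4 reads]
#1 VA=0x90641E06D9C (r,kernel):
  L0 @0x2D[18] → 0x3A007  P=1,RW=1,US=1,PS=0
  L1 @0x3A[25] → 0x3E007  P=1,RW=1,US=1,PS=0
  L2 @0x3E[15] → 0x42007  P=1,RW=1,US=1,PS=0
  L3 @0x42[6] → 0x44007  P=1,RW=1,US=1,PS=0
  ⇒ phys 0x44D9C  [4 reads]
#2 VA=0xE8641A16B39 (r,kernel):
  L0 @0x2D[29] → 0x46007  P=1,RW=1,US=1,PS=0
  L1 @0x46[25] → 0x4A007  P=1,RW=1,US=1,PS=0
  L2 @0x4A[13] → 0x4B007  P=1,RW=1,US=1,PS=0
  L3 @0x4B[22] → 0x4D004  P=0,RW=0,US=1,PS=0
  ⇒ fault: PAGE_NOT_PRESENT  — 4 lookups
#3 VA=0x30040C07DE7 (r,kernel):
  L0 @0x2D[6] → 0x4F007  P=1,RW=1,US=1,PS=0
  L1 @0x4F[1] → 0x53007  P=1,RW=1,US=1,PS=0
  L2 @0x53[6] → 0x56007  P=1,RW=1,US=1,PS=0
  L3 @0x56[7] → 0x57007  P=1,RW=1,US=1,PS=0
  ⇒ phys 0x57DE7  [4 reads]
#4 VA=0xA0281E14F12 (r,kernel):
  L0 @0x2D[20] → 0x5A007  P=1,RW=1,US=1,PS=0
  L1 @0x5A[10] → 0x5C007  P=1,RW=1,US=1,PS=0
  L2 @0x5C[15] → 0x5D007  P=1,RW=1,US=1,PS=0
  L3 @0x5D[20] → 0x5E007  P=1,RW=1,US=1,PS=0
  ⇒ phys 0x5EF12  [4 reads]

Access #0 PA: 0x38B0E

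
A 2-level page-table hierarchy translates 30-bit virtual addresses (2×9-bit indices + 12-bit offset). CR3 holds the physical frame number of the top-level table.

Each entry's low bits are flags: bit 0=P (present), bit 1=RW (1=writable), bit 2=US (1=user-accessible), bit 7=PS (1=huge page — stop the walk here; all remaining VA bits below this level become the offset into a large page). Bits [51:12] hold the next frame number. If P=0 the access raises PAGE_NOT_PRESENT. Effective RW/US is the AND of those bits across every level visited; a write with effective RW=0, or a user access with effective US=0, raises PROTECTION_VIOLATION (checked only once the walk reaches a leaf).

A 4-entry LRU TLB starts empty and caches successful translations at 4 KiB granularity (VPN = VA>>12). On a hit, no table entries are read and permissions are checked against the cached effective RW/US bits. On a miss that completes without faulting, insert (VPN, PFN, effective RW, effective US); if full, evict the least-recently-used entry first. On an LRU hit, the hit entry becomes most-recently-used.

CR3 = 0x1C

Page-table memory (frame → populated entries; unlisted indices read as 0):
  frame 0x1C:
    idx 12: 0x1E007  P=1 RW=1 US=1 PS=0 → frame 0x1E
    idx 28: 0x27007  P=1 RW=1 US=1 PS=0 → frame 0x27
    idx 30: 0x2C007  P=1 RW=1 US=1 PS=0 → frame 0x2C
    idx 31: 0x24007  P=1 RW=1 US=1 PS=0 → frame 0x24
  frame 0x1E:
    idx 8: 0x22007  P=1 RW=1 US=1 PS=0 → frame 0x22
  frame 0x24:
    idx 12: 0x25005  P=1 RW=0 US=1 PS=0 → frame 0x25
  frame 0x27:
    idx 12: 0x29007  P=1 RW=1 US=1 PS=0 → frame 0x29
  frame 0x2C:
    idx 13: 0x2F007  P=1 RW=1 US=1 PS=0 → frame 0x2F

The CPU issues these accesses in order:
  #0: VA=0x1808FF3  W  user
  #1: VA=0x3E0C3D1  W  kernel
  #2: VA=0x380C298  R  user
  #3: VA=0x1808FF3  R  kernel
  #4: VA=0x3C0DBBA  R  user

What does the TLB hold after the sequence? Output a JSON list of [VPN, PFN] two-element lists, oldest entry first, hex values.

Trace:
#0 VA=0x1808FF3 (w,user):
  L0 @0x1C[12] → 0x1E007  P=1,RW=1,US=1,PS=0
  L1 @0x1E[8] → 0x22007  P=1,RW=1,US=1,PS=0
  ✓ 0x22FF3  — 2 lookups
#1 VA=0x3E0C3D1 (w,kernel):
  L0 @0x1C[31] → 0x24007  P=1,RW=1,US=1,PS=0
  L1 @0x24[12] → 0x25005  P=1,RW=0,US=1,PS=0
  → PROTECTION_VIOLATION  (2 entries read)
#2 VA=0x380C298 (r,user):
  L0 @0x1C[28] → 0x27007  P=1,RW=1,US=1,PS=0
  L1 @0x27[12] → 0x29007  P=1,RW=1,US=1,PS=0
  ✓ 0x29298  — 2 lookups
#3 VA=0x1808FF3 (r,kernel):
  TLB hit vpn=0x1808 → PA=0x22FF3
#4 VA=0x3C0DBBA (r,user):
  L0 @0x1C[30] → 0x2C007  P=1,RW=1,US=1,PS=0
  L1 @0x2C[13] → 0x2F007  P=1,RW=1,US=1,PS=0
  ✓ 0x2FBBA  — 2 lookups

TLB: [["0x380C", "0x29"], ["0x1808", "0x22"], ["0x3C0D", "0x2F"]]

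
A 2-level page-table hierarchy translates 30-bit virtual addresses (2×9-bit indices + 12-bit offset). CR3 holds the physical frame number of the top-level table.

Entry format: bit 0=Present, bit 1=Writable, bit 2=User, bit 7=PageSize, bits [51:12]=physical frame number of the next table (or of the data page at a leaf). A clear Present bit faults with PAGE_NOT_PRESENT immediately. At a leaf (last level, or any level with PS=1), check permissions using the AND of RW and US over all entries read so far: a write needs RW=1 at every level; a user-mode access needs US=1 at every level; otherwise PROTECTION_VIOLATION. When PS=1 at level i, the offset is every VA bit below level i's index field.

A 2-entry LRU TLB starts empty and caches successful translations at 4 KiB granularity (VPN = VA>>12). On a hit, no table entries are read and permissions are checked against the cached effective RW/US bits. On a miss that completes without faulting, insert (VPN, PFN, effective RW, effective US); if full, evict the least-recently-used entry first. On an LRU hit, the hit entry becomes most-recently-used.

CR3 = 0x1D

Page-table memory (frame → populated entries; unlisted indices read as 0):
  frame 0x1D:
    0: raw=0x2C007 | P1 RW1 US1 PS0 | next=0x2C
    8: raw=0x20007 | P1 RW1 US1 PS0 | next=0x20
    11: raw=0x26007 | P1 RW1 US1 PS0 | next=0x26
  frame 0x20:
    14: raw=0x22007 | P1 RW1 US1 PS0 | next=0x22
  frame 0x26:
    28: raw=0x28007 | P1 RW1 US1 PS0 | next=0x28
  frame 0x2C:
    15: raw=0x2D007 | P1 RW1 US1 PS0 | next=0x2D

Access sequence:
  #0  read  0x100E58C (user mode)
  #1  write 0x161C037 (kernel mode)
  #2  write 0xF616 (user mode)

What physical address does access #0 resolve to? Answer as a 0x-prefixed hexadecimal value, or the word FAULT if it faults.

Per-access translation:
#0 VA=0x100E58C (r,user):
  lvl0: tbl 0x1D, slot 8 ⇒ 0x20007 (P1/RW1/US1/PS0)
  lvl1: tbl 0x20, slot 14 ⇒ 0x22007 (P1/RW1/US1/PS0)
  ✓ 0x2258C  — 2 lookups
#1 VA=0x161C037 (w,kernel):
  lvl0: tbl 0x1D, slot 11 ⇒ 0x26007 (P1/RW1/US1/PS0)
  lvl1: tbl 0x26, slot 28 ⇒ 0x28007 (P1/RW1/US1/PS0)
  ✓ 0x28037  — 2 lookups
#2 VA=0xF616 (w,user):
  lvl0: tbl 0x1D, slot 0 ⇒ 0x2C007 (P1/RW1/US1/PS0)
  lvl1: tbl 0x2C, slot 15 ⇒ 0x2D007 (P1/RW1/US1/PS0)
  ✓ 0x2D616  — 2 lookups

Access #0 PA: 0x2258C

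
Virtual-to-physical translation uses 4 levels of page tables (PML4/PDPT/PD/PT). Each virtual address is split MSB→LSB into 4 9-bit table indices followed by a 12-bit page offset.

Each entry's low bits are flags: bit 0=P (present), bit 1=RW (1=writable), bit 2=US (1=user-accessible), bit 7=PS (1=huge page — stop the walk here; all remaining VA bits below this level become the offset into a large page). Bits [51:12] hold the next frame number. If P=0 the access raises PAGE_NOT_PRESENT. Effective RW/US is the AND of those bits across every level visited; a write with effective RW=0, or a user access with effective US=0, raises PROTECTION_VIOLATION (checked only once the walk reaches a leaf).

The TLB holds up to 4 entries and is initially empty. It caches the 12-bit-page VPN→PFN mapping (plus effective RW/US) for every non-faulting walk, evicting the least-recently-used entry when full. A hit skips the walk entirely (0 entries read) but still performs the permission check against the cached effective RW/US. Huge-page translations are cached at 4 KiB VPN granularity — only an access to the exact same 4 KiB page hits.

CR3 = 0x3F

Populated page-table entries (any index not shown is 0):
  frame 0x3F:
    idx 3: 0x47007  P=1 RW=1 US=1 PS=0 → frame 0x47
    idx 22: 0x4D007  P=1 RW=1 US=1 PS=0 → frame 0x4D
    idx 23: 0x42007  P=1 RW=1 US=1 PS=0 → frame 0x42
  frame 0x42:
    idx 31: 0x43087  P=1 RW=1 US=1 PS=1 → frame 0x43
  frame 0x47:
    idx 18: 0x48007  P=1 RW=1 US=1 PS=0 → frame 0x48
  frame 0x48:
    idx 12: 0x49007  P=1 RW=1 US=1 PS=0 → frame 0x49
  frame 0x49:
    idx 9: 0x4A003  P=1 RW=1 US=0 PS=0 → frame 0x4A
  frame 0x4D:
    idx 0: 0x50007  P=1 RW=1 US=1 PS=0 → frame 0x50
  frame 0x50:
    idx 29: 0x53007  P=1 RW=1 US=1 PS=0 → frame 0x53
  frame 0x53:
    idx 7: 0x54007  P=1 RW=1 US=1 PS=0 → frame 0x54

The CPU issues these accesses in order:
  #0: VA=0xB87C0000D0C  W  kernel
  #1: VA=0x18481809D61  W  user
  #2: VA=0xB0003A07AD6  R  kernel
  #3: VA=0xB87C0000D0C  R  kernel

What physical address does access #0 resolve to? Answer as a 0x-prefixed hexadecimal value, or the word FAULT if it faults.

Per-access translation:
#0 VA=0xB87C0000D0C (w,kernel):
  L0: frame=0x3F idx=23 entry=0x42007 [P=1 RW=1 US=1 PS=0]
  L1: frame=0x42 idx=31 entry=0x43087 [P=1 RW=1 US=1 PS=1]
  → PA=0x43D0C (huge @L1)  (2 entries read)
#1 VA=0x18481809D61 (w,user):
  L0: frame=0x3F idx=3 entry=0x47007 [P=1 RW=1 US=1 PS=0]
  L1: frame=0x47 idx=18 entry=0x48007 [P=1 RW=1 US=1 PS=0]
  L2: frame=0x48 idx=12 entry=0x49007 [P=1 RW=1 US=1 PS=0]
  L3: frame=0x49 idx=9 entry=0x4A003 [P=1 RW=1 US=0 PS=0]
  ⇒ fault: PROTECTION_VIOLATION  — 4 lookups
#2 VA=0xB0003A07AD6 (r,kernel):
  L0: frame=0x3F idx=22 entry=0x4D007 [P=1 RW=1 US=1 PS=0]
  L1: frame=0x4D idx=0 entry=0x50007 [P=1 RW=1 US=1 PS=0]
  L2: frame=0x50 idx=29 entry=0x53007 [P=1 RW=1 US=1 PS=0]
  L3: frame=0x53 idx=7 entry=0x54007 [P=1 RW=1 US=1 PS=0]
  → PA=0x54AD6  (4 entries read)
#3 VA=0xB87C0000D0C (r,kernel):
  TLB hit vpn=0xB87C0000 → PA=0x43D0C

Access #0 PA: 0x43D0C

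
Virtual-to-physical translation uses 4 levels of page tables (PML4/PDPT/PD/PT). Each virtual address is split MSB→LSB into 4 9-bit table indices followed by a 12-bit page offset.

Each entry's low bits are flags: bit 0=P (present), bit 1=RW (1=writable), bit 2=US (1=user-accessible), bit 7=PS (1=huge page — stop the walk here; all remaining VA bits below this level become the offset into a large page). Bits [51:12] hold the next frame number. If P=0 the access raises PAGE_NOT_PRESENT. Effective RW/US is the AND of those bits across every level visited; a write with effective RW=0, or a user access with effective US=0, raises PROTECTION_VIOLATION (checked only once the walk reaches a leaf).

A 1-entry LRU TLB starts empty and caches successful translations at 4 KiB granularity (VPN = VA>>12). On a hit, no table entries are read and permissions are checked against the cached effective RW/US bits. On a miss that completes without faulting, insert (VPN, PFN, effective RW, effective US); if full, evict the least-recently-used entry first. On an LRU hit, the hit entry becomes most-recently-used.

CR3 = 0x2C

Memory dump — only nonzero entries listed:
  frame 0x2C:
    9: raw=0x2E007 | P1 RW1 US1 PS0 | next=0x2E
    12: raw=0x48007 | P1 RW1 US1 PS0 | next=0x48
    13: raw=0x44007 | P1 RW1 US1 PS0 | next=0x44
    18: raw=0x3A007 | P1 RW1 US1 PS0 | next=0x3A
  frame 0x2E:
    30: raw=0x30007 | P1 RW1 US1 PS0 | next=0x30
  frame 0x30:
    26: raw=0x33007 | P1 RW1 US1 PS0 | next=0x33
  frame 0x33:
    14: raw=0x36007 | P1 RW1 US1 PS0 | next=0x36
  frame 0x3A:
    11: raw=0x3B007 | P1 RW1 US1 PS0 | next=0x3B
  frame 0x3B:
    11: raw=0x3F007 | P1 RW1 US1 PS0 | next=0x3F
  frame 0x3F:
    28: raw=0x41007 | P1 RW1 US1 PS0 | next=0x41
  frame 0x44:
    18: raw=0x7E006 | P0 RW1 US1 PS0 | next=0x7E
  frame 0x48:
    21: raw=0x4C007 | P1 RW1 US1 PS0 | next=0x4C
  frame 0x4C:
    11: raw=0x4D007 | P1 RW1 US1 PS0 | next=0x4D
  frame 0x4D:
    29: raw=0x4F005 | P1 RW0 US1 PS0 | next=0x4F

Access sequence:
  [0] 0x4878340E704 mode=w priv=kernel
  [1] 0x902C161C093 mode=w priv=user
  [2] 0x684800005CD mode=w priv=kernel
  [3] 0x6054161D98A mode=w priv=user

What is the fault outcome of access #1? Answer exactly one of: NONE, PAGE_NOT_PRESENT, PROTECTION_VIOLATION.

Per-access translation:
#0 VA=0x4878340E704 (w,kernel):
  lvl0: tbl 0x2C, slot 9 ⇒ 0x2E007 (P1/RW1/US1/PS0)
  lvl1: tbl 0x2E, slot 30 ⇒ 0x30007 (P1/RW1/US1/PS0)
  lvl2: tbl 0x30, slot 26 ⇒ 0x33007 (P1/RW1/US1/PS0)
  lvl3: tbl 0x33, slot 14 ⇒ 0x36007 (P1/RW1/US1/PS0)
  ⇒ phys 0x36704  [4 reads]
#1 VA=0x902C161C093 (w,user):
  lvl0: tbl 0x2C, slot 18 ⇒ 0x3A007 (P1/RW1/US1/PS0)
  lvl1: tbl 0x3A, slot 11 ⇒ 0x3B007 (P1/RW1/US1/PS0)
  lvl2: tbl 0x3B, slot 11 ⇒ 0x3F007 (P1/RW1/US1/PS0)
  lvl3: tbl 0x3F, slot 28 ⇒ 0x41007 (P1/RW1/US1/PS0)
  ⇒ phys 0x41093  [4 reads]
#2 VA=0x684800005CD (w,kernel):
  lvl0: tbl 0x2C, slot 13 ⇒ 0x44007 (P1/RW1/US1/PS0)
  lvl1: tbl 0x44, slot 18 ⇒ 0x7E006 (P0/RW1/US1/PS0)
  → PAGE_NOT_PRESENT  (2 entries read)
#3 VA=0x6054161D98A (w,user):
  lvl0: tbl 0x2C, slot 12 ⇒ 0x48007 (P1/RW1/US1/PS0)
  lvl1: tbl 0x48, slot 21 ⇒ 0x4C007 (P1/RW1/US1/PS0)
  lvl2: tbl 0x4C, slot 11 ⇒ 0x4D007 (P1/RW1/US1/PS0)
  lvl3: tbl 0x4D, slot 29 ⇒ 0x4F005 (P1/RW0/US1/PS0)
  → PROTECTION_VIOLATION  (4 entries read)

Access #1 fault: NONE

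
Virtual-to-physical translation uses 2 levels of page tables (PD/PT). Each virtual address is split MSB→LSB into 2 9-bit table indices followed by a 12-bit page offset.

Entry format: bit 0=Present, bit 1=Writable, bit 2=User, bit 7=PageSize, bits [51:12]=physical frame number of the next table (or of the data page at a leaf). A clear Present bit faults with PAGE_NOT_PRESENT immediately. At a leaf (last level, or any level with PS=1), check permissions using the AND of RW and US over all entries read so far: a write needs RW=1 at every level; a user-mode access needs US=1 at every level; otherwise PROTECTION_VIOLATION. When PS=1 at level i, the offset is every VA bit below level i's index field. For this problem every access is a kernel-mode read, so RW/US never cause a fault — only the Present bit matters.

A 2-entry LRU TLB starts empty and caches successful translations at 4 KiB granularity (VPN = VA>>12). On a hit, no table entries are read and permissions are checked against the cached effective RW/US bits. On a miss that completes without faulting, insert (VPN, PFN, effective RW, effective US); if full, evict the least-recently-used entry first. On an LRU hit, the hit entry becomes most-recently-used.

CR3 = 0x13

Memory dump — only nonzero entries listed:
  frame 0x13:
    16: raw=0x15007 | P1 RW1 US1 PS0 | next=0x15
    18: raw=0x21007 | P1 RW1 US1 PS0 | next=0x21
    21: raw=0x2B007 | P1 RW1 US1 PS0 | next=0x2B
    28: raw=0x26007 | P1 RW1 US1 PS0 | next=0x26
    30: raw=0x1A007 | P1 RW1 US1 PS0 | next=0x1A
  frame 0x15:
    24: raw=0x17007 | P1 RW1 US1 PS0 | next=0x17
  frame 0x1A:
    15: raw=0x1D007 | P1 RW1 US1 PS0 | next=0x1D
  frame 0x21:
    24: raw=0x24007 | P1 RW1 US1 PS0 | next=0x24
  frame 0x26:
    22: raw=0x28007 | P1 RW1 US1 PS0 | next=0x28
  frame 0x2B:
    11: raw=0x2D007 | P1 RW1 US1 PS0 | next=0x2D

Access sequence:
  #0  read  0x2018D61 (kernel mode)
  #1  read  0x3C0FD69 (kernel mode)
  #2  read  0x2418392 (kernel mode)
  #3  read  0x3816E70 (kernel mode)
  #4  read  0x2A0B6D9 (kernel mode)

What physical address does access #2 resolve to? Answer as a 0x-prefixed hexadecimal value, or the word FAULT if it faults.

Per-access translation:
#0 VA=0x2018D61 (r,kernel):
  L0: frame=0x13 idx=16 entry=0x15007 [P=1 RW=1 US=1 PS=0]
  L1: frame=0x15 idx=24 entry=0x17007 [P=1 RW=1 US=1 PS=0]
  → PA=0x17D61  (2 entries read)
#1 VA=0x3C0FD69 (r,kernel):
  L0: frame=0x13 idx=30 entry=0x1A007 [P=1 RW=1 US=1 PS=0]
  L1: frame=0x1A idx=15 entry=0x1D007 [P=1 RW=1 US=1 PS=0]
  → PA=0x1DD69  (2 entries read)
#2 VA=0x2418392 (r,kernel):
  L0: frame=0x13 idx=18 entry=0x21007 [P=1 RW=1 US=1 PS=0]
  L1: frame=0x21 idx=24 entry=0x24007 [P=1 RW=1 US=1 PS=0]
  → PA=0x24392  (2 entries read)
#3 VA=0x3816E70 (r,kernel):
  L0: frame=0x13 idx=28 entry=0x26007 [P=1 RW=1 US=1 PS=0]
  L1: frame=0x26 idx=22 entry=0x28007 [P=1 RW=1 US=1 PS=0]
  → PA=0x28E70  (2 entries read)
#4 VA=0x2A0B6D9 (r,kernel):
  L0: frame=0x13 idx=21 entry=0x2B007 [P=1 RW=1 US=1 PS=0]
  L1: frame=0x2B idx=11 entry=0x2D007 [P=1 RW=1 US=1 PS=0]
  → PA=0x2D6D9  (2 entries read)

Access #2 PA: 0x24392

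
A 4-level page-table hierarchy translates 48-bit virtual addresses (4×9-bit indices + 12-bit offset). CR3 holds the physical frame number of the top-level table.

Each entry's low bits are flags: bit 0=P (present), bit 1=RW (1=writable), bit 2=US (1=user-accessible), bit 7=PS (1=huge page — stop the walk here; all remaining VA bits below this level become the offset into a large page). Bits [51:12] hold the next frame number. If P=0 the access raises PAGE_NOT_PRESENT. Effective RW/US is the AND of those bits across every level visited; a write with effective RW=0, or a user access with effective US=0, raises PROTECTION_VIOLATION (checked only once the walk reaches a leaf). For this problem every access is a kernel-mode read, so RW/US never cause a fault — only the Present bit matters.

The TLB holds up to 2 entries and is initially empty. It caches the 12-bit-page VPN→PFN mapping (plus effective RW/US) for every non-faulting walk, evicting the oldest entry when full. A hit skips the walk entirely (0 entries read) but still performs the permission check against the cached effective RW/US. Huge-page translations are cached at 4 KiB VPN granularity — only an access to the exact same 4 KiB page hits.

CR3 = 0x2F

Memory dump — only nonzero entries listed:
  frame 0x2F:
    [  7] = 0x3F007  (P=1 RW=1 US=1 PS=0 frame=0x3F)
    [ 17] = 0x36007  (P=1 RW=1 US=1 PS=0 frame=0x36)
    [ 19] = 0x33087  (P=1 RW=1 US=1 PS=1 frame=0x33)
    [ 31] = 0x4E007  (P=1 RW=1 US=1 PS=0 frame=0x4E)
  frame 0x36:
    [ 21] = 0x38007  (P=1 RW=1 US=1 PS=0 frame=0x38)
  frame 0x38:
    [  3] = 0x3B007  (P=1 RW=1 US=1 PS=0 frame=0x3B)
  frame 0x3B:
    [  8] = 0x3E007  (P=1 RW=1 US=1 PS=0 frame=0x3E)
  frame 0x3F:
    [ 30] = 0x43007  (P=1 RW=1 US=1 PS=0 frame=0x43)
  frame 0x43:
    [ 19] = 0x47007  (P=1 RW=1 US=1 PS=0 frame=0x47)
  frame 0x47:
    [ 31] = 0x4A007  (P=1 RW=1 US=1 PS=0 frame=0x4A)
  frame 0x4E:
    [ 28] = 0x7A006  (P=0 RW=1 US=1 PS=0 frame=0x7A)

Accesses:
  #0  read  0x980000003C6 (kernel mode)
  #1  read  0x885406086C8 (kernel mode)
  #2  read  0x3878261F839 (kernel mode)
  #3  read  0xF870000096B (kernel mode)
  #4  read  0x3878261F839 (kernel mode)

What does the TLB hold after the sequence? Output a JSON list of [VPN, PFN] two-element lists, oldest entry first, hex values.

Per-access translation:
#0 VA=0x980000003C6 (r,kernel):
  [0] read 0x2F idx=19: raw=0x33087 flags P=1 W=1 U=1 S=1
  ⇒ phys 0x333C6 (huge @L0)  [1 reads]
#1 VA=0x885406086C8 (r,kernel):
  [0] read 0x2F idx=17: raw=0x36007 flags P=1 W=1 U=1 S=0
  [1] read 0x36 idx=21: raw=0x38007 flags P=1 W=1 U=1 S=0
  [2] read 0x38 idx=3: raw=0x3B007 flags P=1 W=1 U=1 S=0
  [3] read 0x3B idx=8: raw=0x3E007 flags P=1 W=1 U=1 S=0
  ⇒ phys 0x3E6C8  [4 reads]
#2 VA=0x3878261F839 (r,kernel):
  [0] read 0x2F idx=7: raw=0x3F007 flags P=1 W=1 U=1 S=0
  [1] read 0x3F idx=30: raw=0x43007 flags P=1 W=1 U=1 S=0
  [2] read 0x43 idx=19: raw=0x47007 flags P=1 W=1 U=1 S=0
  [3] read 0x47 idx=31: raw=0x4A007 flags P=1 W=1 U=1 S=0
  ⇒ phys 0x4A839  [4 reads]
#3 VA=0xF870000096B (r,kernel):
  [0] read 0x2F idx=31: raw=0x4E007 flags P=1 W=1 U=1 S=0
  [1] read 0x4E idx=28: raw=0x7A006 flags P=0 W=1 U=1 S=0
  → PAGE_NOT_PRESENT  (2 entries read)
#4 VA=0x3878261F839 (r,kernel):
  TLB hit vpn=0x3878261F → PA=0x4A839

TLB: [["0x88540608", "0x3E"], ["0x3878261F", "0x4A"]]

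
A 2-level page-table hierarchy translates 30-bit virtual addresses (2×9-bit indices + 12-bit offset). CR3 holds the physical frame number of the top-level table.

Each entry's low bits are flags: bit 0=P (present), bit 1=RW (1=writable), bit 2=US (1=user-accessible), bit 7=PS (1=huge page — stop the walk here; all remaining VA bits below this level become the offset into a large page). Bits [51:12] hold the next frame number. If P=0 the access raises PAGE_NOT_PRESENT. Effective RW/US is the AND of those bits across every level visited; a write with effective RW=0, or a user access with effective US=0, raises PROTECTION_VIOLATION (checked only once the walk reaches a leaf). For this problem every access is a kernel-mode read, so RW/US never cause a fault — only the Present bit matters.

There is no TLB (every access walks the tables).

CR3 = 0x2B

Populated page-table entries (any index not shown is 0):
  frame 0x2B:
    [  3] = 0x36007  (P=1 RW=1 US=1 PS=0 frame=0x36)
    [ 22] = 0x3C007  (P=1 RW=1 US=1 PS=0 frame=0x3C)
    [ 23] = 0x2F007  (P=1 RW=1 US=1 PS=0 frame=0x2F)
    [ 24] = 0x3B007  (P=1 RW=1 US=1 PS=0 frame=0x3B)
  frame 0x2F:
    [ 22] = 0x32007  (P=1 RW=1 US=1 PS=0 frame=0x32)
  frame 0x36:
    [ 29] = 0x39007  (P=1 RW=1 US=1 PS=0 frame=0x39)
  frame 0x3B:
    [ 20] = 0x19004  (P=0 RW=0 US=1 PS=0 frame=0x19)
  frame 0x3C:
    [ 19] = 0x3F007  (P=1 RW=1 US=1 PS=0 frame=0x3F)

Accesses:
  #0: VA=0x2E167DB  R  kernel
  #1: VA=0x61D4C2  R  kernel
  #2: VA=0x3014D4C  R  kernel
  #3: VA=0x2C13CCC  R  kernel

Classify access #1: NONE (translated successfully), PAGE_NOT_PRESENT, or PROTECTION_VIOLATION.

Per-access translation:
#0 VA=0x2E167DB (r,kernel):
  L0: frame=0x2B idx=23 entry=0x2F007 [P=1 RW=1 US=1 PS=0]
  L1: frame=0x2F idx=22 entry=0x32007 [P=1 RW=1 US=1 PS=0]
  → PA=0x327DB  (2 entries read)
#1 VA=0x61D4C2 (r,kernel):
  L0: frame=0x2B idx=3 entry=0x36007 [P=1 RW=1 US=1 PS=0]
  L1: frame=0x36 idx=29 entry=0x39007 [P=1 RW=1 US=1 PS=0]
  → PA=0x394C2  (2 entries read)
#2 VA=0x3014D4C (r,kernel):
  L0: frame=0x2B idx=24 entry=0x3B007 [P=1 RW=1 US=1 PS=0]
  L1: frame=0x3B idx=20 entry=0x19004 [P=0 RW=0 US=1 PS=0]
  ✗ PAGE_NOT_PRESENT  [2 reads]
#3 VA=0x2C13CCC (r,kernel):
  L0: frame=0x2B idx=22 entry=0x3C007 [P=1 RW=1 US=1 PS=0]
  L1: frame=0x3C idx=19 entry=0x3F007 [P=1 RW=1 US=1 PS=0]
  → PA=0x3FCCC  (2 entries read)

Access #1 fault: NONE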